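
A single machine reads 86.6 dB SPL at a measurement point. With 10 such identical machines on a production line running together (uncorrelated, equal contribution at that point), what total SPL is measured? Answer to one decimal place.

10 equal incoherent sources raise the level by 10·log₁₀(10) = 10.00 dB.
L_total = 86.6 + 10.00 = 96.6 dB SPL.

96.6 dB SPL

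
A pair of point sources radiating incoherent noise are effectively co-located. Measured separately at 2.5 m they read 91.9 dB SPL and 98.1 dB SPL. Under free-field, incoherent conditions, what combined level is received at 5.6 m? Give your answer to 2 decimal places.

Combined at 2.5 m: 10·log₁₀(10^(91.9/10)+10^(98.1/10)) = 99.034 dB SPL.
Then apply −20·log₁₀(5.6/2.5) = -7.005 dB → 92.03 dB SPL.

92.03 dB SPL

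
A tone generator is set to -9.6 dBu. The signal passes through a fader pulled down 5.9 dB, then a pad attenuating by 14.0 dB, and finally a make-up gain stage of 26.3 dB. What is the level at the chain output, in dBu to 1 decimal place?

Gain stages sum in dB:
-9.6 − 5.9 − 14.0 + 26.3 = -3.2 dBu.

-3.2 dBu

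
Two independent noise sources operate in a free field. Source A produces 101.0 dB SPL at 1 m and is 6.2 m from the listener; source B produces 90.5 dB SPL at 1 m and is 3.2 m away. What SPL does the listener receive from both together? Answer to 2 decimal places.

At the listener: L_A = 101.0 − 20·log₁₀(6.2) = 85.152 dB; L_B = 90.5 − 20·log₁₀(3.2) = 80.397 dB.
Combined: 10·log₁₀(10^(85.152/10)+10^(80.397/10)) = 86.41 dB SPL.

86.41 dB SPL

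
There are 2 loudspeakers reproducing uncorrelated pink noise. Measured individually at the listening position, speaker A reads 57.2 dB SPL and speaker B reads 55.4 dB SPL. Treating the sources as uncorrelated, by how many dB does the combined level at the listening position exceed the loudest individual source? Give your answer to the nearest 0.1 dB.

2.2 dB

Incoherent sources sum as intensities:
L_total = 10·log₁₀(10^(57.2/10) + 10^(55.4/10)) = 59.40 dB SPL.
Excess over the loudest (57.2 dB): 59.40 − 57.2 = 2.2 dB.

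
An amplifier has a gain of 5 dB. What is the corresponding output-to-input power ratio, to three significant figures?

3.16

Power ratio = 10^(dB/10).
10^(5/10) = 10^(0.5000) = 3.16.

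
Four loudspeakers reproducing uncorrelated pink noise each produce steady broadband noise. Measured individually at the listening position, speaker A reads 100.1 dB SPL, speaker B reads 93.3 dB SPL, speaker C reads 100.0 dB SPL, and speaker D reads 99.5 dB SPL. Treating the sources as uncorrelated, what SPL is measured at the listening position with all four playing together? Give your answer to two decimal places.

104.95 dB SPL

Uncorrelated sources add in intensity (power), not in dB.
L_total = 10·log₁₀(10^(100.1/10) + 10^(93.3/10) + 10^(100.0/10) + 10^(99.5/10)) = 10·log₁₀(31283000000) = 104.95 dB SPL.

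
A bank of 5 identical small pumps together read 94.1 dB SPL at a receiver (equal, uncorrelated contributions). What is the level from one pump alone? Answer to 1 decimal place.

87.1 dB SPL

5 equal incoherent sources add 10·log₁₀(5) = 6.99 dB over one source.
L_one = 94.1 − 6.99 = 87.1 dB SPL.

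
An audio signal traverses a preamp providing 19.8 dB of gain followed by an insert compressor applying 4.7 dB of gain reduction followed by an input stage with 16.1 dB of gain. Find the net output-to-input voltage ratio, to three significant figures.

Net gain = 19.8 + (−4.7) + 16.1 = 31.2 dB.
Voltage ratio = 10^(31.2/20) = 36.3.

36.3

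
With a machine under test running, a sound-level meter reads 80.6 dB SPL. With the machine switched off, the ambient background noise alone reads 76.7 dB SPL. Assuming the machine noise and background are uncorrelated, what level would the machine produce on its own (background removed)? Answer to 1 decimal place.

78.3 dB SPL

Remove the background by subtracting linear intensities:
L_src = 10·log₁₀(10^(80.6/10) − 10^(76.7/10)) = 10·log₁₀(68040000) = 78.3 dB SPL.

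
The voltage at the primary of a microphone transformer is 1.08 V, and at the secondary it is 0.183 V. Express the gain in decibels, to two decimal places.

Voltage ratio → dB uses the 20·log₁₀ form:
20·log₁₀(0.183/1.08) = 20·log₁₀(0.1694) = -15.42 dB.

-15.42 dB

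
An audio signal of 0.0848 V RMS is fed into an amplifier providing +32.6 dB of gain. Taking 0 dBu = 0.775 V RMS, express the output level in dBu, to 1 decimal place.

+13.4 dBu

Input level: 20·log₁₀(0.0848/0.775) = -19.22 dBu.
Output: -19.22 + 32.6 = +13.4 dBu.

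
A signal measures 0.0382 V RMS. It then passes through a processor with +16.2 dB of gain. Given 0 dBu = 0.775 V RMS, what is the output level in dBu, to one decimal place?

-9.9 dBu

Input level: 20·log₁₀(0.0382/0.775) = -26.14 dBu.
Output: -26.14 + 16.2 = -9.9 dBu.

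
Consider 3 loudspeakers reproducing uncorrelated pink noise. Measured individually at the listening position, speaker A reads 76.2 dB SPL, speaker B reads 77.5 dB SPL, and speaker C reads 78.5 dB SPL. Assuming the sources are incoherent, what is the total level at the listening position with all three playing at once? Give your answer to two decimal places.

82.27 dB SPL

Incoherent sources sum as intensities:
L_total = 10·log₁₀(10^(76.2/10) + 10^(77.5/10) + 10^(78.5/10)) = 10·log₁₀(168700000) = 82.27 dB SPL.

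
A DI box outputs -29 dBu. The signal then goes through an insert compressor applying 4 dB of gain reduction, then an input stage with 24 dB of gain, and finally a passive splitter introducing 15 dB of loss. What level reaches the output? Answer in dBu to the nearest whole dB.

In dB, series stages simply add:
-29 − 4 + 24 − 15 = -24 dBu.

-24 dBu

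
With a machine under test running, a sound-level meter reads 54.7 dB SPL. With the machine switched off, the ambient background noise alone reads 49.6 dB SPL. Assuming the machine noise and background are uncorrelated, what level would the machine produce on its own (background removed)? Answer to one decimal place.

Subtract intensities: L_src = 10·log₁₀(10^(L_total/10) − 10^(L_bg/10)).
L_src = 10·log₁₀(10^(54.7/10) − 10^(49.6/10)) = 10·log₁₀(203900) = 53.1 dB SPL.

53.1 dB SPL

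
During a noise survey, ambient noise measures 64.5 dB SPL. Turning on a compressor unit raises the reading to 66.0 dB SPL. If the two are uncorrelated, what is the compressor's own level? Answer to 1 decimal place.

Subtract intensities: L_src = 10·log₁₀(10^(L_total/10) − 10^(L_bg/10)).
L_src = 10·log₁₀(10^(66.0/10) − 10^(64.5/10)) = 10·log₁₀(1163000) = 60.7 dB SPL.

60.7 dB SPL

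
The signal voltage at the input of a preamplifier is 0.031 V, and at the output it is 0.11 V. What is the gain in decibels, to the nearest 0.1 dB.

Voltage ratio → dB uses the 20·log₁₀ form:
20·log₁₀(0.11/0.031) = 20·log₁₀(3.548) = 11.0 dB.

11.0 dB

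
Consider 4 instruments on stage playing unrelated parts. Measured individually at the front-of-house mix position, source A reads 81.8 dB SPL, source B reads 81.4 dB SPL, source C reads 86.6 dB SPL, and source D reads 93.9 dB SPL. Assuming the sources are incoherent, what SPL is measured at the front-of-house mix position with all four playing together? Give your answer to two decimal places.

95.05 dB SPL

Incoherent sources sum as intensities:
L_total = 10·log₁₀(10^(81.8/10) + 10^(81.4/10) + 10^(86.6/10) + 10^(93.9/10)) = 10·log₁₀(3201000000) = 95.05 dB SPL.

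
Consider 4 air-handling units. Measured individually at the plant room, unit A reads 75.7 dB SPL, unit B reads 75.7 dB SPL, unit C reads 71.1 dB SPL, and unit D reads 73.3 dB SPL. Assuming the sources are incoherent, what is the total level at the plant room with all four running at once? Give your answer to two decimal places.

80.36 dB SPL

Incoherent sources sum as intensities:
L_total = 10·log₁₀(10^(75.7/10) + 10^(75.7/10) + 10^(71.1/10) + 10^(73.3/10)) = 10·log₁₀(108600000) = 80.36 dB SPL.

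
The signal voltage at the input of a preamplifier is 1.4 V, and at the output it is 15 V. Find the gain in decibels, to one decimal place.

20.6 dB

Voltage is an amplitude quantity, so gain = 20·log₁₀(V_out/V_in).
20·log₁₀(15/1.4) = 20·log₁₀(10.71) = 20.6 dB.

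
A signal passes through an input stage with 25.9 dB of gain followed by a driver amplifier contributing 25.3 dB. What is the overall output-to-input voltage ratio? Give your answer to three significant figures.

363

Net gain = 25.9 + 25.3 = 51.2 dB.
Voltage ratio = 10^(51.2/20) = 363.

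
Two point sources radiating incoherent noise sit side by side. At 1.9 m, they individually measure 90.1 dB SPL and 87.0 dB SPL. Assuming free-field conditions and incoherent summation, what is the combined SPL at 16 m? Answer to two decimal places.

Combined at 1.9 m: 10·log₁₀(10^(90.1/10)+10^(87.0/10)) = 91.831 dB SPL.
Then apply −20·log₁₀(16/1.9) = -18.507 dB → 73.32 dB SPL.

73.32 dB SPL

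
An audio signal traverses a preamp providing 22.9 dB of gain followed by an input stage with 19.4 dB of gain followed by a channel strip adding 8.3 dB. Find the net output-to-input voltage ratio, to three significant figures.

Net gain = 22.9 + 19.4 + 8.3 = 50.6 dB.
Voltage ratio = 10^(50.6/20) = 339.

339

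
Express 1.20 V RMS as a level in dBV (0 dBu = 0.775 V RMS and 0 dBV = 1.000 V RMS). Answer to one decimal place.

+1.6 dBV

dBV = 20·log₁₀(V / 1.000 V).
20·log₁₀(1.20/1.000) = +1.6 dBV.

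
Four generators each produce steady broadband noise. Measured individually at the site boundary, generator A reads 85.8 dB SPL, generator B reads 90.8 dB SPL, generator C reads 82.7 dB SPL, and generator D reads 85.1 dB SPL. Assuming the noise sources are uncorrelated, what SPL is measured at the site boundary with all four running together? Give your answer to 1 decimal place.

93.2 dB SPL

Add the sources as powers (linear), then convert back to dB:
L_total = 10·log₁₀(10^(85.8/10) + 10^(90.8/10) + 10^(82.7/10) + 10^(85.1/10)) = 10·log₁₀(2092000000) = 93.2 dB SPL.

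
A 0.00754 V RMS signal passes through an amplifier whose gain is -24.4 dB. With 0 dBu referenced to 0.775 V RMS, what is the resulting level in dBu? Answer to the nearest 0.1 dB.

Input level: 20·log₁₀(0.00754/0.775) = -40.24 dBu.
Output: -40.24 − 24.4 = -64.6 dBu.

-64.6 dBu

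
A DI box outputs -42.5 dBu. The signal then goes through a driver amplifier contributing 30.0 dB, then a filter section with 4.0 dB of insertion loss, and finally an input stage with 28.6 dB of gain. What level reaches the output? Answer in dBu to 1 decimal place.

In dB, series stages simply add:
-42.5 + 30.0 − 4.0 + 28.6 = +12.1 dBu.

+12.1 dBu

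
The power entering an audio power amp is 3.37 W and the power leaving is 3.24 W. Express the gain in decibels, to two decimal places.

For a power ratio, dB = 10·log₁₀(P₂/P₁).
10·log₁₀(3.24/3.37) = 10·log₁₀(0.9614) = -0.17 dB.

-0.17 dB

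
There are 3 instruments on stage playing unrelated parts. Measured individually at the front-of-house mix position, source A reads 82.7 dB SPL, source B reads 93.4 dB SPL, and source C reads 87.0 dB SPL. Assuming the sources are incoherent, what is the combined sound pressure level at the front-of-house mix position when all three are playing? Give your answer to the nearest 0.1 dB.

94.6 dB SPL

Uncorrelated sources add in intensity (power), not in dB.
L_total = 10·log₁₀(10^(82.7/10) + 10^(93.4/10) + 10^(87.0/10)) = 10·log₁₀(2875000000) = 94.6 dB SPL.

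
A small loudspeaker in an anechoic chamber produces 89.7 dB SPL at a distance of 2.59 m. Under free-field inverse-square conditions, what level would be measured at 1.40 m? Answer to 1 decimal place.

95.0 dB SPL

Free-field point source: level drops by 20·log₁₀ of the distance ratio.
ΔL = −20·log₁₀(1.40/2.59) = 5.34 dB, so L₂ = 89.7 + (5.34) = 95.0 dB SPL.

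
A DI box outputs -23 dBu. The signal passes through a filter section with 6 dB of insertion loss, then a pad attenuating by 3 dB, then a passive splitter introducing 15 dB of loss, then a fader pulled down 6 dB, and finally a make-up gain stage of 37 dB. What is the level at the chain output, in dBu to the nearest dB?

Gain stages sum in dB:
-23 − 6 − 3 − 15 − 6 + 37 = -16 dBu.

-16 dBu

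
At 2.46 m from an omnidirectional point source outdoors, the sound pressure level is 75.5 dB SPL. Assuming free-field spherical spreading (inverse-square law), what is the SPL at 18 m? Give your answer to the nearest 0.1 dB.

Inverse-square spreading gives ΔL = −20·log₁₀(d₂/d₁).
ΔL = −20·log₁₀(18/2.46) = -17.29 dB, so L₂ = 75.5 + (-17.29) = 58.2 dB SPL.

58.2 dB SPL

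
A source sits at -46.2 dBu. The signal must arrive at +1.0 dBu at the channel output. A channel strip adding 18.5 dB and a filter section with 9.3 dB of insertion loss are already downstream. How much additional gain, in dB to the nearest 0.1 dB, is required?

The required make-up gain is the shortfall in the dB sum.
G = +1.0 − (-46.2) − 18.5 + 9.3 = 38.0 dB.

38.0 dB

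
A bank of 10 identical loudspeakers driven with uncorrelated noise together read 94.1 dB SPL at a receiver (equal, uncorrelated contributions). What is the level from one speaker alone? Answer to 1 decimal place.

84.1 dB SPL

10 equal incoherent sources add 10·log₁₀(10) = 10.00 dB over one source.
L_one = 94.1 − 10.00 = 84.1 dB SPL.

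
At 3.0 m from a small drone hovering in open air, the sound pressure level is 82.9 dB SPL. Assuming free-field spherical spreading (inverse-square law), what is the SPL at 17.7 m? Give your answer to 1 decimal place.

Free-field point source: level drops by 20·log₁₀ of the distance ratio.
ΔL = −20·log₁₀(17.7/3.0) = -15.42 dB, so L₂ = 82.9 + (-15.42) = 67.5 dB SPL.

67.5 dB SPL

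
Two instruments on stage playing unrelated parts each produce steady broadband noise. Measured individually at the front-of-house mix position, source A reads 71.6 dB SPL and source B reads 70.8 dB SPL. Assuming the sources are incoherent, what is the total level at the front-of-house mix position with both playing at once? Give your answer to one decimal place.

74.2 dB SPL

Incoherent sources sum as intensities:
L_total = 10·log₁₀(10^(71.6/10) + 10^(70.8/10)) = 10·log₁₀(26480000) = 74.2 dB SPL.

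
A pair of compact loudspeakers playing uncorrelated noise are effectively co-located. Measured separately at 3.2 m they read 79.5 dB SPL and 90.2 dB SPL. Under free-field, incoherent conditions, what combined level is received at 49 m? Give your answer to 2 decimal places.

Combined at 3.2 m: 10·log₁₀(10^(79.5/10)+10^(90.2/10)) = 90.555 dB SPL.
Then apply −20·log₁₀(49/3.2) = -23.701 dB → 66.85 dB SPL.

66.85 dB SPL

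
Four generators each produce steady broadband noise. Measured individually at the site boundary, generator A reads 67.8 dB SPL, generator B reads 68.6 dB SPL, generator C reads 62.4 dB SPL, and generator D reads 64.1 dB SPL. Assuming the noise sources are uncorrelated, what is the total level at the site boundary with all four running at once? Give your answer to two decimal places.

Incoherent sources sum as intensities:
L_total = 10·log₁₀(10^(67.8/10) + 10^(68.6/10) + 10^(62.4/10) + 10^(64.1/10)) = 10·log₁₀(17580000) = 72.45 dB SPL.

72.45 dB SPL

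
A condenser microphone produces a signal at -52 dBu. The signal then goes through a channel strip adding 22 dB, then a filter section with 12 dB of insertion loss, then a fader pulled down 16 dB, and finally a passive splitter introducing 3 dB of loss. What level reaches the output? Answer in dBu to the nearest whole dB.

In dB, series stages simply add:
-52 + 22 − 12 − 16 − 3 = -61 dBu.

-61 dBu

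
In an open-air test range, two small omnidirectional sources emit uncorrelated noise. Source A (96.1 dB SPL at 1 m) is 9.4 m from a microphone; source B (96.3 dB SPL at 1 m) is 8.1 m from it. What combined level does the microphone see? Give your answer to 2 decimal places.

80.46 dB SPL

At the listener: L_A = 96.1 − 20·log₁₀(9.4) = 76.637 dB; L_B = 96.3 − 20·log₁₀(8.1) = 78.130 dB.
Combined: 10·log₁₀(10^(76.637/10)+10^(78.130/10)) = 80.46 dB SPL.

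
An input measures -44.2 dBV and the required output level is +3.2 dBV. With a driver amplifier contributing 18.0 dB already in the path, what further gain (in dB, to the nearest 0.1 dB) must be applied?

29.4 dB

The required make-up gain is the shortfall in the dB sum.
G = +3.2 − (-44.2) − 18.0 = 29.4 dB.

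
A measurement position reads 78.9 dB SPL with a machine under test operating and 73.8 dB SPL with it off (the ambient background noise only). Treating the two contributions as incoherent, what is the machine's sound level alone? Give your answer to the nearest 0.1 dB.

77.3 dB SPL

Remove the background by subtracting linear intensities:
L_src = 10·log₁₀(10^(78.9/10) − 10^(73.8/10)) = 10·log₁₀(53640000) = 77.3 dB SPL.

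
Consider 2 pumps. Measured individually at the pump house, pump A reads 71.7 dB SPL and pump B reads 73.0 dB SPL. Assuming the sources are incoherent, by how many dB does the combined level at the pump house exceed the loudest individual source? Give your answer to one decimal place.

Uncorrelated sources add in intensity (power), not in dB.
L_total = 10·log₁₀(10^(71.7/10) + 10^(73.0/10)) = 75.41 dB SPL.
Excess over the loudest (73.0 dB): 75.41 − 73.0 = 2.4 dB.

2.4 dB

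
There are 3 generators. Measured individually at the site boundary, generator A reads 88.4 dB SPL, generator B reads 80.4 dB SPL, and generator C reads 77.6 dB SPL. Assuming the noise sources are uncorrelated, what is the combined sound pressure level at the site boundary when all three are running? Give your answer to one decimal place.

89.3 dB SPL

Uncorrelated sources add in intensity (power), not in dB.
L_total = 10·log₁₀(10^(88.4/10) + 10^(80.4/10) + 10^(77.6/10)) = 10·log₁₀(859000000) = 89.3 dB SPL.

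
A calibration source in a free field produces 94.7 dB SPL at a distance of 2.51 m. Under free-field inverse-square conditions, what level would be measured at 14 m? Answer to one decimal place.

Free-field point source: level drops by 20·log₁₀ of the distance ratio.
ΔL = −20·log₁₀(14/2.51) = -14.93 dB, so L₂ = 94.7 + (-14.93) = 79.8 dB SPL.

79.8 dB SPL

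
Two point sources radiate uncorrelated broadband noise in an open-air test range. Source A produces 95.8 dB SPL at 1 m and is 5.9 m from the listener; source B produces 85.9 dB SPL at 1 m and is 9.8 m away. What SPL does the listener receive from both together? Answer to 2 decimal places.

80.54 dB SPL

At the listener: L_A = 95.8 − 20·log₁₀(5.9) = 80.383 dB; L_B = 85.9 − 20·log₁₀(9.8) = 66.075 dB.
Combined: 10·log₁₀(10^(80.383/10)+10^(66.075/10)) = 80.54 dB SPL.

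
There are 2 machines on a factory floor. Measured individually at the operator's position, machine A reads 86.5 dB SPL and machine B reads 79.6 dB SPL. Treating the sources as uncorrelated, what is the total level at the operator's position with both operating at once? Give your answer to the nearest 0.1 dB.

87.3 dB SPL

Add the sources as powers (linear), then convert back to dB:
L_total = 10·log₁₀(10^(86.5/10) + 10^(79.6/10)) = 10·log₁₀(537900000) = 87.3 dB SPL.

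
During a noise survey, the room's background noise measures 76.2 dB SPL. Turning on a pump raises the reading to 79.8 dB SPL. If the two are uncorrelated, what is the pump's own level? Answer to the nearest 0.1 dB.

Remove the background by subtracting linear intensities:
L_src = 10·log₁₀(10^(79.8/10) − 10^(76.2/10)) = 10·log₁₀(53810000) = 77.3 dB SPL.

77.3 dB SPL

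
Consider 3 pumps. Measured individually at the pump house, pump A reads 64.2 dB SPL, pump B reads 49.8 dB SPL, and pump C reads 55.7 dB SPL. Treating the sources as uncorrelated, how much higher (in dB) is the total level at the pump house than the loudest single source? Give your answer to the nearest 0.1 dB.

Add the sources as powers (linear), then convert back to dB:
L_total = 10·log₁₀(10^(64.2/10) + 10^(49.8/10) + 10^(55.7/10)) = 64.91 dB SPL.
Excess over the loudest (64.2 dB): 64.91 − 64.2 = 0.7 dB.

0.7 dB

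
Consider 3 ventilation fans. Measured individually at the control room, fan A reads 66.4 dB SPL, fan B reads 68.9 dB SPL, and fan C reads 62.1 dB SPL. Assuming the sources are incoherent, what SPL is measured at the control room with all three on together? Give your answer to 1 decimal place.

71.4 dB SPL

Incoherent sources sum as intensities:
L_total = 10·log₁₀(10^(66.4/10) + 10^(68.9/10) + 10^(62.1/10)) = 10·log₁₀(13750000) = 71.4 dB SPL.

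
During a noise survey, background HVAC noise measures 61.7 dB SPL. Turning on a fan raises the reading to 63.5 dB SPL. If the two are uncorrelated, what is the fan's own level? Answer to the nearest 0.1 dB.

58.8 dB SPL

Subtract intensities: L_src = 10·log₁₀(10^(L_total/10) − 10^(L_bg/10)).
L_src = 10·log₁₀(10^(63.5/10) − 10^(61.7/10)) = 10·log₁₀(759600) = 58.8 dB SPL.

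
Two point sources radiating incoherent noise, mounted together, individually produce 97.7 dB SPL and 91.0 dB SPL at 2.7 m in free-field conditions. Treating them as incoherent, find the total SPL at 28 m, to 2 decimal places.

Combined at 2.7 m: 10·log₁₀(10^(97.7/10)+10^(91.0/10)) = 98.541 dB SPL.
Then apply −20·log₁₀(28/2.7) = -20.316 dB → 78.23 dB SPL.

78.23 dB SPL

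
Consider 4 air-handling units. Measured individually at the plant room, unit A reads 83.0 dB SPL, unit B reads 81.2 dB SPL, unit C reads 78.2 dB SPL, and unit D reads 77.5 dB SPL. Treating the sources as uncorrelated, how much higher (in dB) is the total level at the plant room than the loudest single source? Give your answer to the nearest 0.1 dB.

3.6 dB

Add the sources as powers (linear), then convert back to dB:
L_total = 10·log₁₀(10^(83.0/10) + 10^(81.2/10) + 10^(78.2/10) + 10^(77.5/10)) = 86.57 dB SPL.
Excess over the loudest (83.0 dB): 86.57 − 83.0 = 3.6 dB.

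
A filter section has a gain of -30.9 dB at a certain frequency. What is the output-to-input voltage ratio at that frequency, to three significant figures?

Voltage ratio = 10^(dB/20).
10^(-30.9/20) = 10^(-1.545) = 0.0285.

0.0285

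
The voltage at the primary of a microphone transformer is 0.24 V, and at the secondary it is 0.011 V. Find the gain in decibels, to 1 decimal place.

Voltage is an amplitude quantity, so gain = 20·log₁₀(V_out/V_in).
20·log₁₀(0.011/0.24) = 20·log₁₀(0.04583) = -26.8 dB.

-26.8 dB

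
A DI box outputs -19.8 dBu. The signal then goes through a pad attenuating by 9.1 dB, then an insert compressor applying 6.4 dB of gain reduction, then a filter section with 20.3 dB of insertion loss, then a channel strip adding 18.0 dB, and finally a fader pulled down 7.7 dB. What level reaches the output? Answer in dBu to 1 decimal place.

-45.3 dBu

Gain stages sum in dB:
-19.8 − 9.1 − 6.4 − 20.3 + 18.0 − 7.7 = -45.3 dBu.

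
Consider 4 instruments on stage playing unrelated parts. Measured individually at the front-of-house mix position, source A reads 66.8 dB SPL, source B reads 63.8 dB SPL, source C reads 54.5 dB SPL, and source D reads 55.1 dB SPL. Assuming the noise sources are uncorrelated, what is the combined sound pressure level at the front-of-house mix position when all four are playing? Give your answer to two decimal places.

Add the sources as powers (linear), then convert back to dB:
L_total = 10·log₁₀(10^(66.8/10) + 10^(63.8/10) + 10^(54.5/10) + 10^(55.1/10)) = 10·log₁₀(7791000) = 68.92 dB SPL.

68.92 dB SPL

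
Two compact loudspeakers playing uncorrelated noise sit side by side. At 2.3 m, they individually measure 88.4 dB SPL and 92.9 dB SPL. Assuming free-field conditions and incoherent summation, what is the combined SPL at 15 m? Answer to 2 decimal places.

Combined at 2.3 m: 10·log₁₀(10^(88.4/10)+10^(92.9/10)) = 94.219 dB SPL.
Then apply −20·log₁₀(15/2.3) = -16.287 dB → 77.93 dB SPL.

77.93 dB SPL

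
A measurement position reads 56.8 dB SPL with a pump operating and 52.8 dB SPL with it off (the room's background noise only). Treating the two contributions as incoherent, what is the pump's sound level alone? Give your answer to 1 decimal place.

54.6 dB SPL

Remove the background by subtracting linear intensities:
L_src = 10·log₁₀(10^(56.8/10) − 10^(52.8/10)) = 10·log₁₀(288100) = 54.6 dB SPL.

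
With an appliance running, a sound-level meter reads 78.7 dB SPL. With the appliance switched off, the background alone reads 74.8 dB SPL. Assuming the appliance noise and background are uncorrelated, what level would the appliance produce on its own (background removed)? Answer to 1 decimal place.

Remove the background by subtracting linear intensities:
L_src = 10·log₁₀(10^(78.7/10) − 10^(74.8/10)) = 10·log₁₀(43930000) = 76.4 dB SPL.

76.4 dB SPL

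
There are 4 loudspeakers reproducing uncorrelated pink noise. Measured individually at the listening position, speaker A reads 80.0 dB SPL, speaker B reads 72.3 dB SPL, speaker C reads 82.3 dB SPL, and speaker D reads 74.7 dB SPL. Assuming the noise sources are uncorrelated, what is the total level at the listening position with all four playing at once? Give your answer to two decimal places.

85.00 dB SPL

Incoherent sources sum as intensities:
L_total = 10·log₁₀(10^(80.0/10) + 10^(72.3/10) + 10^(82.3/10) + 10^(74.7/10)) = 10·log₁₀(316300000) = 85.00 dB SPL.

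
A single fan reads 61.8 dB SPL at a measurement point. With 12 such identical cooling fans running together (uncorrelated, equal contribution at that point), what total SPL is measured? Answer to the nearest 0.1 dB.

72.6 dB SPL

12 equal incoherent sources raise the level by 10·log₁₀(12) = 10.79 dB.
L_total = 61.8 + 10.79 = 72.6 dB SPL.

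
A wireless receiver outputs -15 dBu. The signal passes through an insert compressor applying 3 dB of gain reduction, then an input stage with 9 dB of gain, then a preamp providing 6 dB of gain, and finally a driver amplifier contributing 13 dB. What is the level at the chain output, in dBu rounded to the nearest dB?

Gain stages sum in dB:
-15 − 3 + 9 + 6 + 13 = +10 dBu.

+10 dBu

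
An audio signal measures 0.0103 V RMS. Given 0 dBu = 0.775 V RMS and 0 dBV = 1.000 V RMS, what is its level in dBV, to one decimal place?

dBV = 20·log₁₀(V / 1.000 V).
20·log₁₀(0.0103/1.000) = -39.7 dBV.

-39.7 dBV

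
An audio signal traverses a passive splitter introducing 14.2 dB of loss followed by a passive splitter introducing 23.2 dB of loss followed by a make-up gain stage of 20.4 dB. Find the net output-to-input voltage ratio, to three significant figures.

Net gain = (−14.2) + (−23.2) + 20.4 = -17.0 dB.
Voltage ratio = 10^(-17.0/20) = 0.141.

0.141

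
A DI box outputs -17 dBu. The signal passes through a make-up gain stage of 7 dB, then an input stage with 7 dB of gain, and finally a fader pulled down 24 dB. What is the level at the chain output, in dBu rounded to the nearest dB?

-27 dBu

In dB, series stages simply add:
-17 + 7 + 7 − 24 = -27 dBu.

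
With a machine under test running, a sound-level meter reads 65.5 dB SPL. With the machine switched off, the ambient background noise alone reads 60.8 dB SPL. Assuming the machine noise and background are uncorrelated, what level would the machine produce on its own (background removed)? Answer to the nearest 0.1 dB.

Background correction is a power subtraction:
L_src = 10·log₁₀(10^(65.5/10) − 10^(60.8/10)) = 10·log₁₀(2346000) = 63.7 dB SPL.

63.7 dB SPL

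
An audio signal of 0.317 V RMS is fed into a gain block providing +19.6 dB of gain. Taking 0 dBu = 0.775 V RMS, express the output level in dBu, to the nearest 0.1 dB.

+11.8 dBu

Input level: 20·log₁₀(0.317/0.775) = -7.76 dBu.
Output: -7.76 + 19.6 = +11.8 dBu.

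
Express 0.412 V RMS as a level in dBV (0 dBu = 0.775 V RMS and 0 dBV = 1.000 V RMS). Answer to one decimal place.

dBV = 20·log₁₀(V / 1.000 V).
20·log₁₀(0.412/1.000) = -7.7 dBV.

-7.7 dBV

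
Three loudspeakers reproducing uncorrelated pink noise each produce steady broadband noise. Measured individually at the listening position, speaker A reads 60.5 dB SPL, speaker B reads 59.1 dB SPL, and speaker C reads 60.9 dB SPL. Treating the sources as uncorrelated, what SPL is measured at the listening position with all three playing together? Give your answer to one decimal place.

Incoherent sources sum as intensities:
L_total = 10·log₁₀(10^(60.5/10) + 10^(59.1/10) + 10^(60.9/10)) = 10·log₁₀(3165000) = 65.0 dB SPL.

65.0 dB SPL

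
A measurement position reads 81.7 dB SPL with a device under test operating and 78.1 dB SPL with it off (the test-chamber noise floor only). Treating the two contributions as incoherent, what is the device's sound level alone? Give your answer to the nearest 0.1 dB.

Remove the background by subtracting linear intensities:
L_src = 10·log₁₀(10^(81.7/10) − 10^(78.1/10)) = 10·log₁₀(83350000) = 79.2 dB SPL.

79.2 dB SPL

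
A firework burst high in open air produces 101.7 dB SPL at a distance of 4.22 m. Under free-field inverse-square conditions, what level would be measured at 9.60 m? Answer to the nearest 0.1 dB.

94.6 dB SPL

For a point source in a free field, ΔL = −20·log₁₀(d₂/d₁).
ΔL = −20·log₁₀(9.60/4.22) = -7.14 dB, so L₂ = 101.7 + (-7.14) = 94.6 dB SPL.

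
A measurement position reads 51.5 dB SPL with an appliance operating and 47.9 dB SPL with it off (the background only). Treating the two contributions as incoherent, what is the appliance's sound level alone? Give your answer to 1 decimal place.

49.0 dB SPL

Subtract intensities: L_src = 10·log₁₀(10^(L_total/10) − 10^(L_bg/10)).
L_src = 10·log₁₀(10^(51.5/10) − 10^(47.9/10)) = 10·log₁₀(79590) = 49.0 dB SPL.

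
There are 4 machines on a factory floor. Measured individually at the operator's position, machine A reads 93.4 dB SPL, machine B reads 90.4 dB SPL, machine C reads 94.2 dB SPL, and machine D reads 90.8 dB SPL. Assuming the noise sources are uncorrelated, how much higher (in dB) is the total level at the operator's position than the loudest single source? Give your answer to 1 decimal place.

4.3 dB

Add the sources as powers (linear), then convert back to dB:
L_total = 10·log₁₀(10^(93.4/10) + 10^(90.4/10) + 10^(94.2/10) + 10^(90.8/10)) = 98.52 dB SPL.
Excess over the loudest (94.2 dB): 98.52 − 94.2 = 4.3 dB.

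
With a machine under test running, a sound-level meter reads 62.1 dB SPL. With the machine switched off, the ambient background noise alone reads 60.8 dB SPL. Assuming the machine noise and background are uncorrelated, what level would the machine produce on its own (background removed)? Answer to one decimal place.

Background correction is a power subtraction:
L_src = 10·log₁₀(10^(62.1/10) − 10^(60.8/10)) = 10·log₁₀(419500) = 56.2 dB SPL.

56.2 dB SPL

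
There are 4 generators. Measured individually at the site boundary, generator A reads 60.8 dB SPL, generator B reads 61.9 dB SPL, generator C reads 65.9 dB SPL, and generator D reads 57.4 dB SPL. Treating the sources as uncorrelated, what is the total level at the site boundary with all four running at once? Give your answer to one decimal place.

68.6 dB SPL

Uncorrelated sources add in intensity (power), not in dB.
L_total = 10·log₁₀(10^(60.8/10) + 10^(61.9/10) + 10^(65.9/10) + 10^(57.4/10)) = 10·log₁₀(7191000) = 68.6 dB SPL.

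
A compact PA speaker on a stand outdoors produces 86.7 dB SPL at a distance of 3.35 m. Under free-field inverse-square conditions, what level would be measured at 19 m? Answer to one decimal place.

71.6 dB SPL

Inverse-square spreading gives ΔL = −20·log₁₀(d₂/d₁).
ΔL = −20·log₁₀(19/3.35) = -15.07 dB, so L₂ = 86.7 + (-15.07) = 71.6 dB SPL.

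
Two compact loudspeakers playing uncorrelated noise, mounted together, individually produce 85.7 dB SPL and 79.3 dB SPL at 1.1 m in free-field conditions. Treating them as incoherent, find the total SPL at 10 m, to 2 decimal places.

Combined at 1.1 m: 10·log₁₀(10^(85.7/10)+10^(79.3/10)) = 86.596 dB SPL.
Then apply −20·log₁₀(10/1.1) = -19.172 dB → 67.42 dB SPL.

67.42 dB SPL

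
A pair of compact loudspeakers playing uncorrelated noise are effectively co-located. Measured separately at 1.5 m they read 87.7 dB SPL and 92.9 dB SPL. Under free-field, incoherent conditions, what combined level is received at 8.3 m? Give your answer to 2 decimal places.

Combined at 1.5 m: 10·log₁₀(10^(87.7/10)+10^(92.9/10)) = 94.046 dB SPL.
Then apply −20·log₁₀(8.3/1.5) = -14.860 dB → 79.19 dB SPL.

79.19 dB SPL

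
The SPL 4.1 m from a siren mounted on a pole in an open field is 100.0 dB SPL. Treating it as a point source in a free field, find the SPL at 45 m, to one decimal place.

79.2 dB SPL

Inverse-square spreading gives ΔL = −20·log₁₀(d₂/d₁).
ΔL = −20·log₁₀(45/4.1) = -20.81 dB, so L₂ = 100.0 + (-20.81) = 79.2 dB SPL.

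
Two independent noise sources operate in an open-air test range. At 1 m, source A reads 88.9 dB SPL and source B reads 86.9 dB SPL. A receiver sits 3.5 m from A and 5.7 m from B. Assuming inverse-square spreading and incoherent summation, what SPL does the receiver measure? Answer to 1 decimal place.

78.9 dB SPL

At the listener: L_A = 88.9 − 20·log₁₀(3.5) = 78.02 dB; L_B = 86.9 − 20·log₁₀(5.7) = 71.78 dB.
Combined: 10·log₁₀(10^(78.02/10)+10^(71.78/10)) = 78.9 dB SPL.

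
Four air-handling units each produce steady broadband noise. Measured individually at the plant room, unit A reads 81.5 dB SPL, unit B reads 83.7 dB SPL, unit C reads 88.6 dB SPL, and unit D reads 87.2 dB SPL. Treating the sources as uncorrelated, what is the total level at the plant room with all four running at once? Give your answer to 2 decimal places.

92.11 dB SPL

Incoherent sources sum as intensities:
L_total = 10·log₁₀(10^(81.5/10) + 10^(83.7/10) + 10^(88.6/10) + 10^(87.2/10)) = 10·log₁₀(1625000000) = 92.11 dB SPL.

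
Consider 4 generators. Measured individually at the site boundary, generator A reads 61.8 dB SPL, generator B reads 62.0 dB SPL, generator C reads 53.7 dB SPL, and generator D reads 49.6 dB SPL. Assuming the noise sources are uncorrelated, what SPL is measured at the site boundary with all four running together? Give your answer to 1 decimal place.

Incoherent sources sum as intensities:
L_total = 10·log₁₀(10^(61.8/10) + 10^(62.0/10) + 10^(53.7/10) + 10^(49.6/10)) = 10·log₁₀(3424000) = 65.3 dB SPL.

65.3 dB SPL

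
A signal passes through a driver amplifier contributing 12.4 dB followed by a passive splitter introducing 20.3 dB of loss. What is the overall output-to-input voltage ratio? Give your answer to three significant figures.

0.403

Net gain = 12.4 + (−20.3) = -7.9 dB.
Voltage ratio = 10^(-7.9/20) = 0.403.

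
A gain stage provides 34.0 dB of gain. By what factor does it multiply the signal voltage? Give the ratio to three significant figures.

Voltage ratio = 10^(dB/20).
10^(34.0/20) = 10^(1.700) = 50.1.

50.1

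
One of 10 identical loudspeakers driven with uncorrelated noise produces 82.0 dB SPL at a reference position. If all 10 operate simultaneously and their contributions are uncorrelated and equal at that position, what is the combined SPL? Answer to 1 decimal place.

10 equal incoherent sources raise the level by 10·log₁₀(10) = 10.00 dB.
L_total = 82.0 + 10.00 = 92.0 dB SPL.

92.0 dB SPL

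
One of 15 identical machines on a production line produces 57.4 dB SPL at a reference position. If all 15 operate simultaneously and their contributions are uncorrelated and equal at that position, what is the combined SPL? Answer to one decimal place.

69.2 dB SPL

15 equal incoherent sources raise the level by 10·log₁₀(15) = 11.76 dB.
L_total = 57.4 + 11.76 = 69.2 dB SPL.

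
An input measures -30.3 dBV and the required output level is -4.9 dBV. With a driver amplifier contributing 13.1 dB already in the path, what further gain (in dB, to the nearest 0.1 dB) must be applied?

The required make-up gain is the shortfall in the dB sum.
G = -4.9 − (-30.3) − 13.1 = 12.3 dB.

12.3 dB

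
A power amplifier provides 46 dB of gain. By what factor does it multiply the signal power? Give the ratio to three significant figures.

Power ratio = 10^(dB/10).
10^(46/10) = 10^(4.600) = 39800.

39800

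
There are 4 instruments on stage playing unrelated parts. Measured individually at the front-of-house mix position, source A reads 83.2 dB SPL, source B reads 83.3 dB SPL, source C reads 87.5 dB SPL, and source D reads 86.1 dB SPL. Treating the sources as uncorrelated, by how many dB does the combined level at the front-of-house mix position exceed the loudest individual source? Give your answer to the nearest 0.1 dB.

3.9 dB

Incoherent sources sum as intensities:
L_total = 10·log₁₀(10^(83.2/10) + 10^(83.3/10) + 10^(87.5/10) + 10^(86.1/10)) = 91.44 dB SPL.
Excess over the loudest (87.5 dB): 91.44 − 87.5 = 3.9 dB.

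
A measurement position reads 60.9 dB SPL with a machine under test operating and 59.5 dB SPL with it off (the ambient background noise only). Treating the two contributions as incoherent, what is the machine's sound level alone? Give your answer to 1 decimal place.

Background correction is a power subtraction:
L_src = 10·log₁₀(10^(60.9/10) − 10^(59.5/10)) = 10·log₁₀(339000) = 55.3 dB SPL.

55.3 dB SPL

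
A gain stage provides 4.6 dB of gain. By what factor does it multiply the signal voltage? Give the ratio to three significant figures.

Voltage ratio = 10^(dB/20).
10^(4.6/20) = 10^(0.2300) = 1.70.

1.70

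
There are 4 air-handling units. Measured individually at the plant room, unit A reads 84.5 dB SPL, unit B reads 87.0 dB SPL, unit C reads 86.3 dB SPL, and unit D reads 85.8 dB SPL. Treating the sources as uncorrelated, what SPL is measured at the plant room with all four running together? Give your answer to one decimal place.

92.0 dB SPL

Uncorrelated sources add in intensity (power), not in dB.
L_total = 10·log₁₀(10^(84.5/10) + 10^(87.0/10) + 10^(86.3/10) + 10^(85.8/10)) = 10·log₁₀(1590000000) = 92.0 dB SPL.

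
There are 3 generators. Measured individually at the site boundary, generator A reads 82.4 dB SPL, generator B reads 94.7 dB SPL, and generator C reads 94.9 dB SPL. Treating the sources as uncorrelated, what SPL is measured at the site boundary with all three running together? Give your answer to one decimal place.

97.9 dB SPL

Uncorrelated sources add in intensity (power), not in dB.
L_total = 10·log₁₀(10^(82.4/10) + 10^(94.7/10) + 10^(94.9/10)) = 10·log₁₀(6215000000) = 97.9 dB SPL.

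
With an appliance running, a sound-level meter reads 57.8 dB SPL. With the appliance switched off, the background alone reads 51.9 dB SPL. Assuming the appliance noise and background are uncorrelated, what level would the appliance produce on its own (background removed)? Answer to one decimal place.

56.5 dB SPL

Remove the background by subtracting linear intensities:
L_src = 10·log₁₀(10^(57.8/10) − 10^(51.9/10)) = 10·log₁₀(447700) = 56.5 dB SPL.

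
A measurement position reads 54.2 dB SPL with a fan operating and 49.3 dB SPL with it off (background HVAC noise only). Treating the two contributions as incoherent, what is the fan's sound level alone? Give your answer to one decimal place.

Remove the background by subtracting linear intensities:
L_src = 10·log₁₀(10^(54.2/10) − 10^(49.3/10)) = 10·log₁₀(177900) = 52.5 dB SPL.

52.5 dB SPL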